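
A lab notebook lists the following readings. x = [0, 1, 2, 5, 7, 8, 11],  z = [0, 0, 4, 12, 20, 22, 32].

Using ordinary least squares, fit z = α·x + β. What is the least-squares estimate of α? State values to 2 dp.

α = 3.02

Normal-equation sums: Σx·x = 264, Σx = 34, Σ1 = 7.
And Σx·z = 736, Σz = 90.
MᵀM·[α, β]ᵀ = Mᵀz becomes [[264, 34]; [34, 7]]·[α, β]ᵀ = [736, 90]ᵀ.
Eliminating β: 7·(row 1) − 34·(row 2) gives 692·α = 7·736 − 34·90 = 2092, so α = 523/173.
Then β = (90 − 34·(523/173))/7 = -316/173.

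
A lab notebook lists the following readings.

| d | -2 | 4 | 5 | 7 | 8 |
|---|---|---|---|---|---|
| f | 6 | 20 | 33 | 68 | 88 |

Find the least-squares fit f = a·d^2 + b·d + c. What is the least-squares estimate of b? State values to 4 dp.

b = -0.5379

With design matrix A, AᵀA = [[7394, 1036, 158]; [1036, 158, 22]; [158, 22, 5]] and Aᵀf = [10133, 1413, 215]ᵀ.
Inverting the 3×3 Gram matrix, [a, b, c]ᵀ = [37661/25674, -4603/8558, -12673/12837]ᵀ.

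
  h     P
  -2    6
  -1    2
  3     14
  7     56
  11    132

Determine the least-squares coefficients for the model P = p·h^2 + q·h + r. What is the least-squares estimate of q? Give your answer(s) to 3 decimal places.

q = 0.579

Setting ∂/∂p … = 0 gives: 17140·p + 1692·q + 184·r = 18868;  1692·p + 184·q + 18·r = 1872;  184·p + 18·q + 5·r = 210.
(Σh^2·h^2 = 17140, Σh^2·h = 1692, Σh^2 = 184, Σh·h = 184, Σh = 18, Σ1 = 5, Σh^2·P = 18868, Σh·P = 1872, ΣP = 210.)
Row-reducing yields p = 13973/13741, q = 612/1057, r = 34274/13741.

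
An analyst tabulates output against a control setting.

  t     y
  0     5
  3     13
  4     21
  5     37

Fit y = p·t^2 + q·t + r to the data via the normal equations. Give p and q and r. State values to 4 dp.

p = 1.9669, q = -3.5580, r = 5.0884

Compute the Gram sums: Σt^2·t^2 = 962, Σt^2·t = 216, Σt^2 = 50, Σt·t = 50, Σt = 12, Σ1 = 4.
Moment sums: Σt^2·y = 1378, Σt·y = 308, Σy = 76.
Row-reducing yields p = 356/181, q = -644/181, r = 921/181.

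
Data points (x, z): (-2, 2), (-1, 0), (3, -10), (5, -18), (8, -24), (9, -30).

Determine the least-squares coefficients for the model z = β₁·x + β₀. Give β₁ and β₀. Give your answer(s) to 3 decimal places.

AᵀA·[β₁, β₀]ᵀ = Aᵀz reads: 184·β₁ + 22·β₀ = -586;  22·β₁ + 6·β₀ = -80.
(Σx·x = 184, Σx = 22, Σ1 = 6, Σx·z = -586, Σz = -80.)
det = 184·6 − 22² = 620.
β₁ = ((-586)·6 − 22·(-80))/620 = -439/155; β₀ = (184·(-80) − 22·(-586))/620 = -457/155.

β₁ = -2.832, β₀ = -2.948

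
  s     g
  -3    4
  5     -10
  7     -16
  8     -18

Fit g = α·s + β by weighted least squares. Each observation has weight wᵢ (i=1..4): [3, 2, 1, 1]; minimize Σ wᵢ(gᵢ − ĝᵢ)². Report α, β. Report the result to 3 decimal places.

From the data, Σwᵢ·s·s = 190, Σwᵢ·s = 16, Σwᵢ·1 = 7.
For XᵀWg: Σwᵢ·s·g = -392, Σwᵢ·g = -42.
Normal equations: [[190, 16]; [16, 7]]·[α, β]ᵀ = [-392, -42]ᵀ.
Eliminating β: 7·(row 1) − 16·(row 2) gives 1074·α = 7·(-392) − 16·(-42) = -2072, so α = -1036/537.
Then β = ((-42) − 16·(-1036/537))/7 = -854/537.

α = -1.929, β = -1.590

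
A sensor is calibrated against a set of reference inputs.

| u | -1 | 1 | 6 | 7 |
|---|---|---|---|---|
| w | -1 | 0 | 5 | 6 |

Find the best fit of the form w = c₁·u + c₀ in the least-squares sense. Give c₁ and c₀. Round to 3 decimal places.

Entries of XᵀX: Σu·u = 87, Σu = 13, Σ1 = 4.
Right-hand side: Σu·w = 73, Σw = 10.
So XᵀX·[c₁, c₀]ᵀ = Xᵀw: [[87, 13]; [13, 4]]·[c₁, c₀]ᵀ = [73, 10]ᵀ.
Δ = 87·4 − 13² = 179.
c₁ = (73·4 − 13·10)/179 = 162/179; c₀ = (87·10 − 13·73)/179 = -79/179.

c₁ = 0.905, c₀ = -0.441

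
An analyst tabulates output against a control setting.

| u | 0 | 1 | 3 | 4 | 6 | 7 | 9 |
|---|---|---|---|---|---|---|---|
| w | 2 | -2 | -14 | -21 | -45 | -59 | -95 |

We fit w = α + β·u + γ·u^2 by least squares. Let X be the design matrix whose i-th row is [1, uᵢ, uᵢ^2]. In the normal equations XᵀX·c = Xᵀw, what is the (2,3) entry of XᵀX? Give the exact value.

1380

Row 2 ↔ basis u, column 3 ↔ basis u^2, so (XᵀX)_{2,3} = Σᵢ (u)·(u^2) = (0)·(0) + (1)·(1) + (3)·(9) + (4)·(16) + (6)·(36) + (7)·(49) + (9)·(81) = 1380.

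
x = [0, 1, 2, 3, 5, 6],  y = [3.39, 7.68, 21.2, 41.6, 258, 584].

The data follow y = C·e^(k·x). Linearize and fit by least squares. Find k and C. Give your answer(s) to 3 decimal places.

Taking logs, ln y = k·x + ln C, so regress ln y on x.
Σx = 17.0000, Σ(x)² = 75.0000, Σln y = 21.9644, Σx·ln y = 85.3151.
Normal system: [[75.0000, 17.0000]; [17.0000, 6]]·[k, ln C]ᵀ = [85.3151, 21.9644]ᵀ.
Slope k = (n·Σx·ln y − Σx·Σln y)/(n·Σ(x)² − (Σx)²) = (6·85.3151 − 17.0000·21.9644)/161.0000 = 0.86022; ln C = (Σln y − k·Σx)/n = 1.22344, so C = exp(1.22344) = 3.39886.

k = 0.860, C = 3.399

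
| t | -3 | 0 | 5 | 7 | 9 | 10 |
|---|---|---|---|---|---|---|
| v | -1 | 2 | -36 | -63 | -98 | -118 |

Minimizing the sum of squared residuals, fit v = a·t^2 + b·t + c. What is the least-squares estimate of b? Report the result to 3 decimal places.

b = -2.464

Normal-equation sums: Σt^2·t^2 = 19668, Σt^2·t = 2170, Σt^2 = 264, Σt·t = 264, Σt = 28, Σ1 = 6.
Moment sums: Σt^2·v = -23734, Σt·v = -2680, Σv = -314.
Normal equations: [[19668, 2170, 264]; [2170, 264, 28]; [264, 28, 6]]·[a, b, c]ᵀ = [-23734, -2680, -314]ᵀ.
Solving the 3×3 system (Gaussian elimination) gives a = -137282/145317, b = -119353/48439, c = 106427/145317.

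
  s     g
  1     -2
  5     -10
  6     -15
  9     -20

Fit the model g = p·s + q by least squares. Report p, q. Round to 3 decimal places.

Entries of XᵀX: Σs·s = 143, Σs = 21, Σ1 = 4.
For Xᵀg: Σs·g = -322, Σg = -47.
Eliminating q: 4·(row 1) − 21·(row 2) gives 131·p = 4·(-322) − 21·(-47) = -301, so p = -301/131.
Then q = ((-47) − 21·(-301/131))/4 = 41/131.

p = -2.298, q = 0.313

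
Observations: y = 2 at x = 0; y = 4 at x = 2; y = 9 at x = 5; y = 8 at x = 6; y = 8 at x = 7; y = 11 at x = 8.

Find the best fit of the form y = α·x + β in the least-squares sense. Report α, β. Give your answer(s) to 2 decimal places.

Normal-equation sums: Σx·x = 178, Σx = 28, Σ1 = 6.
Moment sums: Σx·y = 245, Σy = 42.
Normal equations: [[178, 28]; [28, 6]]·[α, β]ᵀ = [245, 42]ᵀ.
Eliminating β: 6·(row 1) − 28·(row 2) gives 284·α = 6·245 − 28·42 = 294, so α = 147/142.
Then β = (42 − 28·(147/142))/6 = 154/71.

α = 1.04, β = 2.17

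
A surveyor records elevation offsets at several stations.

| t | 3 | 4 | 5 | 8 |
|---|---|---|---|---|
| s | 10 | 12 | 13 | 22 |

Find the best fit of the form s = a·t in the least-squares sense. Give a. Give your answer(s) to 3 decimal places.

The normal system AᵀA·[a]ᵀ = Aᵀs is [[114]]·[a]ᵀ = [319]ᵀ.
Hence a = 319 / 114 ≈ 2.79825.

a = 2.798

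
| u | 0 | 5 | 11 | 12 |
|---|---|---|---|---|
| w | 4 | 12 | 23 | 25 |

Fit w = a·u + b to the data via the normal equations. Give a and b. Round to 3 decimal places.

a = 1.755, b = 3.713

MᵀM·[a, b]ᵀ = Mᵀw reads: 290·a + 28·b = 613;  28·a + 4·b = 64.
(Σu·u = 290, Σu = 28, Σ1 = 4, Σu·w = 613, Σw = 64.)
Eliminating b: 4·(row 1) − 28·(row 2) gives 376·a = 4·613 − 28·64 = 660, so a = 165/94.
Then b = (64 − 28·(165/94))/4 = 349/94.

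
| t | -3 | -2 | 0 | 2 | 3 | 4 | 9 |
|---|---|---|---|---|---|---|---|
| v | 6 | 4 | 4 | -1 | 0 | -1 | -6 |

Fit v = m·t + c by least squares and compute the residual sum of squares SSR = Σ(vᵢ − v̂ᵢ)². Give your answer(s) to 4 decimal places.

Sums needed: Σt·t = 123, Σt = 13, Σ1 = 7.
And Σt·v = -86, Σv = 6.
Normal equations: [[123, 13]; [13, 7]]·[m, c]ᵀ = [-86, 6]ᵀ.
Eliminating c: 7·(row 1) − 13·(row 2) gives 692·m = 7·(-86) − 13·6 = -680, so m = -170/173.
Then c = (6 − 13·(-170/173))/7 = 464/173.
Residuals: 64/173, -112/173, 228/173, -297/173, 46/173, 43/173, 28/173; SSR = 934/173.

SSR = 5.3988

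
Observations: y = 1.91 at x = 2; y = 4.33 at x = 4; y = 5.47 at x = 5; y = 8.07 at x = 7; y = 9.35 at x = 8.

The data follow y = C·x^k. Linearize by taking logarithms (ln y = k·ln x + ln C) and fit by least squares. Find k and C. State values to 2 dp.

k = 1.14, C = 0.87

Linearized form: ln y = k·ln x + ln C. From the 5 transformed points,
Σln x = 7.7142, Σ(ln x)² = 13.1032, Σln y = 8.1355, Σln x·ln y = 13.9268.
Equations: 13.1032·k + 7.7142·ln C = 13.9268;  7.7142·k + 5·ln C = 8.1355.
Δ = 13.1032·5 − (7.7142)² = 6.0066; k = (13.9268·5 − 7.7142·8.1355)/6.0066 = 1.14459, ln C = (13.1032·8.1355 − 7.7142·13.9268)/6.0066 = -0.13883, so C = exp(-0.13883) = 0.87037.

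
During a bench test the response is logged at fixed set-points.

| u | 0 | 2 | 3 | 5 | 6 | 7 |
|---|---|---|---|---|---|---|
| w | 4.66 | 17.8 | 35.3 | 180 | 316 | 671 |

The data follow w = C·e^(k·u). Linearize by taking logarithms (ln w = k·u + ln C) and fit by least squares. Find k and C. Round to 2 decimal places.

Let Y = ln w. Fitting Y = k·u + ln C by least squares:
AᵀA = [[123.0000, 23.0000]; [23.0000, 6]], rhs = [122.5107, 25.4396]ᵀ  (here Σu = 23.0000, Σ(u)² = 123.0000, Σln w = 25.4396, Σu·ln w = 122.5107).
Δ = 123.0000·6 − (23.0000)² = 209.0000; k = (122.5107·6 − 23.0000·25.4396)/209.0000 = 0.71748, ln C = (123.0000·25.4396 − 23.0000·122.5107)/209.0000 = 1.48957, so C = exp(1.48957) = 4.43521.

k = 0.72, C = 4.44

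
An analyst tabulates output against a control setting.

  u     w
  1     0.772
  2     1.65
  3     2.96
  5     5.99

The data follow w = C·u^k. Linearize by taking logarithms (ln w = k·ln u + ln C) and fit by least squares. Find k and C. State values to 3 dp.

k = 1.277, C = 0.736

Let Y = ln w. Fitting Y = k·ln u + ln C by least squares:
Σln u = 3.4012, Σ(ln u)² = 4.2777, Σln w = 3.1173, Σln u·ln w = 4.4204.
Equations: 4.2777·k + 3.4012·ln C = 4.4204;  3.4012·k + 4·ln C = 3.1173.
Slope k = (n·Σln u·ln w − Σln u·Σln w)/(n·Σ(ln u)² − (Σln u)²) = (4·4.4204 − 3.4012·3.1173)/5.5426 = 1.27718; ln C = (Σln w − k·Σln u)/n = -0.30666, so C = exp(-0.30666) = 0.73590.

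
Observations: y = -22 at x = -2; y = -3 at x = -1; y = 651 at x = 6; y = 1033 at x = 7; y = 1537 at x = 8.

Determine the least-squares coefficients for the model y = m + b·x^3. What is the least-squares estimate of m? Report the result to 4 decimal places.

m = 1.5857

Setting ∂/∂m … = 0 gives: 5·m + 1062·b = 3196;  1062·m + 426514·b = 1282058.
(Σ1 = 5, Σx^3 = 1062, Σx^3·x^3 = 426514, Σy = 3196, Σx^3·y = 1282058.)
Eliminating b: 426514·(row 1) − 1062·(row 2) gives 1004726·m = 426514·3196 − 1062·1282058 = 1593148, so m = 796574/502363.
Then b = (1282058 − 1062·(796574/502363))/426514 = 1508069/502363.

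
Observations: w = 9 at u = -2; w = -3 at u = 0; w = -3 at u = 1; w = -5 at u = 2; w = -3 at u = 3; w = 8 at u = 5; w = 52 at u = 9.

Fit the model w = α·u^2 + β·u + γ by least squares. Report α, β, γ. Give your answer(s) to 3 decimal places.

α = 1.034, β = -3.289, γ = -1.998

XᵀX·[α, β, γ]ᵀ = Xᵀw reads: 7300·α + 882·β + 124·γ = 4398;  882·α + 124·β + 18·γ = 468;  124·α + 18·β + 7·γ = 55.
(Σu^2·u^2 = 7300, Σu^2·u = 882, Σu^2 = 124, Σu·u = 124, Σu = 18, Σ1 = 7, Σu^2·w = 4398, Σu·w = 468, Σw = 55.)
Solving the 3×3 system (Gaussian elimination) gives α = 143789/139089, β = -152487/46363, γ = -277949/139089.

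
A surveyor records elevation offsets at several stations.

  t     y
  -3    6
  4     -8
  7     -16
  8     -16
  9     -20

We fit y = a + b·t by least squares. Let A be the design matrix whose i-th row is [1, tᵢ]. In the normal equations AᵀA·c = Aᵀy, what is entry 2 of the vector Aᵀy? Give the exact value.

Entry 2 ↔ basis t, so (Aᵀy)_{2} = Σᵢ (t)·yᵢ = (-3)·(6) + (4)·(-8) + (7)·(-16) + (8)·(-16) + (9)·(-20) = -470.

-470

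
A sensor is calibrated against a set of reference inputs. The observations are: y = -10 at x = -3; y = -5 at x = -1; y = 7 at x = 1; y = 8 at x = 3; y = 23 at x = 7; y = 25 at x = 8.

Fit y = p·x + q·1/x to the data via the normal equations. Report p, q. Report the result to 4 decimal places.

Normal-equation sums: Σx·x = 133, Σx·1/x = 6, Σ1/x·1/x = 63737/28224.
Moment sums: Σx·y = 427, Σ1/x·y = 1367/56.
Eliminating q: (63737/28224)·(row 1) − 6·(row 2) gives (1065851/4032)·p = (63737/28224)·427 − 6·(1367/56) = 471059/576, so p = 3297413/1065851.
Then q = ((1367/56) − 6·(3297413/1065851))/(63737/28224) = 2760408/1065851.

p = 3.0937, q = 2.5899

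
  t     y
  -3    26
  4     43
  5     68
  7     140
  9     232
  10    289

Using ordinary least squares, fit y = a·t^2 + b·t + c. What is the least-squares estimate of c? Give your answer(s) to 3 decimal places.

AᵀA·[a, b, c]ᵀ = Aᵀy reads: 19924·a + 2234·b + 280·c = 57174;  2234·a + 280·b + 32·c = 6392;  280·a + 32·b + 6·c = 798.
Inverting the 3×3 Gram matrix, [a, b, c]ᵀ = [448040/150861, -87889/150861, -125093/50287]ᵀ.

c = -2.488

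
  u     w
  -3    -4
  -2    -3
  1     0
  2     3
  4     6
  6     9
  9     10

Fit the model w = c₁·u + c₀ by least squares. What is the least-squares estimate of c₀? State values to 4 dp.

XᵀX·[c₁, c₀]ᵀ = Xᵀw reads: 151·c₁ + 17·c₀ = 192;  17·c₁ + 7·c₀ = 21.
(Σu·u = 151, Σu = 17, Σ1 = 7, Σu·w = 192, Σw = 21.)
det = 151·7 − 17² = 768.
c₁ = (192·7 − 17·21)/768 = 329/256; c₀ = (151·21 − 17·192)/768 = -31/256.

c₀ = -0.1211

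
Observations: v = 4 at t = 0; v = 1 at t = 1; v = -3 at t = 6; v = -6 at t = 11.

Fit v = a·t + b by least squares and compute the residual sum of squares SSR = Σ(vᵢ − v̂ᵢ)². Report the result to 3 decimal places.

SSR = 3.130

Sums needed: Σt·t = 158, Σt = 18, Σ1 = 4.
And Σt·v = -83, Σv = -4.
So MᵀM·[a, b]ᵀ = Mᵀv: [[158, 18]; [18, 4]]·[a, b]ᵀ = [-83, -4]ᵀ.
Δ = 158·4 − 18² = 308.
a = ((-83)·4 − 18·(-4))/308 = -65/77; b = (158·(-4) − 18·(-83))/308 = 431/154.
Residuals: 185/154, -21/22, -113/154, 75/154; SSR = 241/77.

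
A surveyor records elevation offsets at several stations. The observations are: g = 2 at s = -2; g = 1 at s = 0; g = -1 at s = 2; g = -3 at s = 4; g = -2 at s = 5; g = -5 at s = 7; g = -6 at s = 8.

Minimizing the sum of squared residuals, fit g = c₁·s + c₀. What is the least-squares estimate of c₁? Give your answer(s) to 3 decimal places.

From the data, Σs·s = 162, Σs = 24, Σ1 = 7.
For Mᵀg: Σs·g = -111, Σg = -14.
So MᵀM·[c₁, c₀]ᵀ = Mᵀg: [[162, 24]; [24, 7]]·[c₁, c₀]ᵀ = [-111, -14]ᵀ.
Δ = 162·7 − 24² = 558.
c₁ = ((-111)·7 − 24·(-14))/558 = -49/62; c₀ = (162·(-14) − 24·(-111))/558 = 22/31.

c₁ = -0.790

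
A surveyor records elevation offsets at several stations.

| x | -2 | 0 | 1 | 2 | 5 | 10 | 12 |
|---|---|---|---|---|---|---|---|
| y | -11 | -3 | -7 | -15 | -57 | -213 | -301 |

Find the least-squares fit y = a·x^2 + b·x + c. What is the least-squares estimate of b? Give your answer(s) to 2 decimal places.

Forming AᵀA = [[31394, 2854, 278]; [2854, 278, 28]; [278, 28, 7]] and Aᵀy = [-66180, -6042, -607]ᵀ gives AᵀA·[a, b, c]ᵀ = Aᵀy.
Row-reducing yields a = -100421/50182, b = -38701/50182, c = -104272/25091.

b = -0.77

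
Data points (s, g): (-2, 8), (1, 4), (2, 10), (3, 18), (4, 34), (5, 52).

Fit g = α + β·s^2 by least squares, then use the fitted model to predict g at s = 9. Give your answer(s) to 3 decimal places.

Compute the Gram sums: Σ1 = 6, Σs^2 = 59, Σs^2·s^2 = 995.
Moment sums: Σg = 126, Σs^2·g = 2082.
Eliminating β: 995·(row 1) − 59·(row 2) gives 2489·α = 995·126 − 59·2082 = 2532, so α = 2532/2489.
Then β = (2082 − 59·(2532/2489))/995 = 5058/2489.
At s = 9: ĝ = (2532/2489)·(1) + (5058/2489)·(81) = 412230/2489.

ĝ = 165.621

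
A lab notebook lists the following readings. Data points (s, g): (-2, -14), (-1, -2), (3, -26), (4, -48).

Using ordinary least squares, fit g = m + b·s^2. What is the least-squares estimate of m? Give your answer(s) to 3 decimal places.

m = -0.116

Forming MᵀM = [[4, 30]; [30, 354]] and Mᵀg = [-90, -1060]ᵀ gives MᵀM·[m, b]ᵀ = Mᵀg.
Eliminating b: 354·(row 1) − 30·(row 2) gives 516·m = 354·(-90) − 30·(-1060) = -60, so m = -5/43.
Then b = ((-1060) − 30·(-5/43))/354 = -385/129.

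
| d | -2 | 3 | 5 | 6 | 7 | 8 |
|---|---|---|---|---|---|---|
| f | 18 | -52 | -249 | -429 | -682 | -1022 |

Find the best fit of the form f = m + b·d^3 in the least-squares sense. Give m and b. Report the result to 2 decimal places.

m = 1.95, b = -2.00

The normal system XᵀX·[m, b]ᵀ = Xᵀf is [[6, 1215]; [1215, 442867]]·[m, b]ᵀ = [-2416, -882527]ᵀ.
det = 6·442867 − 1215² = 1180977.
m = ((-2416)·442867 − 1215·(-882527))/1180977 = 2303633/1180977; b = (6·(-882527) − 1215·(-2416))/1180977 = -786574/393659.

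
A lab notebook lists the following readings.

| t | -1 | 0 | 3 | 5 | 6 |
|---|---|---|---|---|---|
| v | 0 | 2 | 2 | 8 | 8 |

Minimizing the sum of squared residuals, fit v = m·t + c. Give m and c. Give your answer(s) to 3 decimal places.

m = 1.129, c = 1.065

The normal equations are: 71·m + 13·c = 94;  13·m + 5·c = 20.
det = 71·5 − 13² = 186.
m = (94·5 − 13·20)/186 = 35/31; c = (71·20 − 13·94)/186 = 33/31.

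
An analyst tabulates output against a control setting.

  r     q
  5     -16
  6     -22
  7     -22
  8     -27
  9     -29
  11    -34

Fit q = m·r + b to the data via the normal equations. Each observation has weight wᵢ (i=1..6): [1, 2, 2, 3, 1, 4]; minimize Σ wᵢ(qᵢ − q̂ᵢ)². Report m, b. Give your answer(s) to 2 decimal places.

m = -2.73, b = -4.28

XᵀWX·[m, b]ᵀ = XᵀWq reads: 952·m + 108·b = -3057;  108·m + 13·b = -350.
(Σwᵢ·r·r = 952, Σwᵢ·r = 108, Σwᵢ·1 = 13, Σwᵢ·r·q = -3057, Σwᵢ·q = -350.)
Δ = 952·13 − 108² = 712.
m = ((-3057)·13 − 108·(-350))/712 = -1941/712; b = (952·(-350) − 108·(-3057))/712 = -761/178.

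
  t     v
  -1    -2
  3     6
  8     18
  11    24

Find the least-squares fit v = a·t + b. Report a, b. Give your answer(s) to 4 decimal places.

XᵀX·[a, b]ᵀ = Xᵀv reads: 195·a + 21·b = 428;  21·a + 4·b = 46.
Δ = 195·4 − 21² = 339.
a = (428·4 − 21·46)/339 = 746/339; b = (195·46 − 21·428)/339 = -6/113.

a = 2.2006, b = -0.0531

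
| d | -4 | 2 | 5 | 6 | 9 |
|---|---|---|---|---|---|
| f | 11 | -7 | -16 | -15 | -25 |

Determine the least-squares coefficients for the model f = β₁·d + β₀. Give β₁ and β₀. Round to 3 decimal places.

Setting ∂/∂β₁ … = 0 gives: 162·β₁ + 18·β₀ = -453;  18·β₁ + 5·β₀ = -52.
det = 162·5 − 18² = 486.
β₁ = ((-453)·5 − 18·(-52))/486 = -443/162; β₀ = (162·(-52) − 18·(-453))/486 = -5/9.

β₁ = -2.735, β₀ = -0.556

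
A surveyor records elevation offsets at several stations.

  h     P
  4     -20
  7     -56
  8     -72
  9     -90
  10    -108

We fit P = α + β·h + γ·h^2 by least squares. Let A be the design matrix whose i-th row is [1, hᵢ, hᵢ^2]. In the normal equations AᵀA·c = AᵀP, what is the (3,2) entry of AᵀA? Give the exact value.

Row 3 ↔ basis h^2, column 2 ↔ basis h, so (AᵀA)_{3,2} = Σᵢ (h^2)·(h) = (16)·(4) + (49)·(7) + (64)·(8) + (81)·(9) + (100)·(10) = 2648.

2648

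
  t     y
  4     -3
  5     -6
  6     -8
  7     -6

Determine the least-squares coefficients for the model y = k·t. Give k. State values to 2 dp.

The normal system MᵀM·[k]ᵀ = Mᵀy is [[126]]·[k]ᵀ = [-132]ᵀ.
Hence k = -132 / 126 ≈ -1.04762.

k = -1.05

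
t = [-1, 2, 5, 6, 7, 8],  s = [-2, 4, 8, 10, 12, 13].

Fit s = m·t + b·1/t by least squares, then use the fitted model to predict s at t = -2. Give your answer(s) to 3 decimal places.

Normal-equation sums: Σt·t = 179, Σt·1/t = 6, Σ1/t·1/t = 955249/705600.
For Mᵀs: Σt·s = 298, Σ1/t·s = 8909/840.
So MᵀM·[m, b]ᵀ = Mᵀs: [[179, 6]; [6, 955249/705600]]·[m, b]ᵀ = [298, 8909/840]ᵀ.
Determinant 179·(955249/705600) − 6² = 145587971/705600.
m = (298·(955249/705600) − 6·(8909/840))/(145587971/705600) = 239762842/145587971; b = (179·(8909/840) − 6·298)/(145587971/705600) = 77944440/145587971.
At t = -2: ŝ = (239762842/145587971)·(-2) + (77944440/145587971)·(-1/2) = -518497904/145587971.

ŝ = -3.561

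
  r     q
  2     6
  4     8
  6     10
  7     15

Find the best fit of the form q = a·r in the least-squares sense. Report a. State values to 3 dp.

From the data, Σr·r = 105.
For Mᵀq: Σr·q = 209.
Normal equations: [[105]]·[a]ᵀ = [209]ᵀ.
a = 209/105 = 1.99048.

a = 1.990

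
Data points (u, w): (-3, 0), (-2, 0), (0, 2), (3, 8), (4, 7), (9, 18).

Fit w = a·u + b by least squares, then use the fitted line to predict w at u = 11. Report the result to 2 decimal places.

ŵ = 19.73

With design matrix A, AᵀA = [[119, 11]; [11, 6]] and Aᵀw = [214, 35]ᵀ.
det = 119·6 − 11² = 593.
a = (214·6 − 11·35)/593 = 899/593; b = (119·35 − 11·214)/593 = 1811/593.
At u = 11: ŵ = (899/593)·(11) + (1811/593)·(1) = 11700/593.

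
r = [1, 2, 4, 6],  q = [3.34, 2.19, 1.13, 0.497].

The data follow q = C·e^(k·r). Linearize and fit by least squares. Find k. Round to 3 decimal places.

k = -0.375

With ln qᵢ as the transformed response and rᵢ as the regressor:
Σr = 13.0000, Σ(r)² = 57.0000, Σln q = 1.4129, Σr·ln q = -0.9323.
Equations: 57.0000·k + 13.0000·ln C = -0.9323;  13.0000·k + 4·ln C = 1.4129.
Solving (det = 59.0000): k = -0.37453, ln C = 1.57046.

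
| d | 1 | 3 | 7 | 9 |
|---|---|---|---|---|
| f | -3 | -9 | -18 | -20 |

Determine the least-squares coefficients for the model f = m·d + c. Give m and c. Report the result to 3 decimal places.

m = -2.150, c = -1.750

From the data, Σd·d = 140, Σd = 20, Σ1 = 4.
And Σd·f = -336, Σf = -50.
Eliminating c: 4·(row 1) − 20·(row 2) gives 160·m = 4·(-336) − 20·(-50) = -344, so m = -43/20.
Then c = ((-50) − 20·(-43/20))/4 = -7/4.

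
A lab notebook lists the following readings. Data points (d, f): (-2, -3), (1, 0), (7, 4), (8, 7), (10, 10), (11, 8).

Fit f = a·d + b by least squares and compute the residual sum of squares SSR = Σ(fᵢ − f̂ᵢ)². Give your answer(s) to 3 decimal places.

The normal equations are: 339·a + 35·b = 278;  35·a + 6·b = 26.
(Σd·d = 339, Σd = 35, Σ1 = 6, Σd·f = 278, Σf = 26.)
Determinant 339·6 − 35² = 809.
a = (278·6 − 35·26)/809 = 758/809; b = (339·26 − 35·278)/809 = -916/809.
Residuals: 5/809, 158/809, -1154/809, 515/809, 1426/809, -950/809; SSR = 5634/809.

SSR = 6.964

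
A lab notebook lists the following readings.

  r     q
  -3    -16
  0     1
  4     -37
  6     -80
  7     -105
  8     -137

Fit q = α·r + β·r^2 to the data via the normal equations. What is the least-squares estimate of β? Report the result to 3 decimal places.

Sums needed: Σr·r = 174, Σr·r^2 = 1108, Σr^2·r^2 = 8130.
Moment sums: Σr·q = -2411, Σr^2·q = -17529.
Normal equations: [[174, 1108]; [1108, 8130]]·[α, β]ᵀ = [-2411, -17529]ᵀ.
Eliminating β: 8130·(row 1) − 1108·(row 2) gives 186956·α = 8130·(-2411) − 1108·(-17529) = -179298, so α = -12807/13354.
Then β = ((-17529) − 1108·(-12807/13354))/8130 = -27047/13354.

β = -2.025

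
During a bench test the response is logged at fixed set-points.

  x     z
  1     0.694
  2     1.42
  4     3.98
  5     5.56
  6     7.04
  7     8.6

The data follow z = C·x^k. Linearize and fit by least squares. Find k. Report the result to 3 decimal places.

k = 1.326

Linearized form: ln z = k·ln x + ln C. From the 6 transformed points,
AᵀA = [[11.9895, 7.4265]; [7.4265, 6]], rhs = [12.6030, 7.1856]ᵀ  (here Σln x = 7.4265, Σ(ln x)² = 11.9895, Σln z = 7.1856, Σln x·ln z = 12.6030).
Δ = 11.9895·6 − (7.4265)² = 16.7835; k = (12.6030·6 − 7.4265·7.1856)/16.7835 = 1.32593, ln C = (11.9895·7.1856 − 7.4265·12.6030)/16.7835 = -0.44357.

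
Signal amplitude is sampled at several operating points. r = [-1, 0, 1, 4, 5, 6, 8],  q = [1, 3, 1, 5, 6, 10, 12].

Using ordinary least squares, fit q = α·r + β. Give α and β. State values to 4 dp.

α = 1.2034, β = 1.4746

Forming XᵀX = [[143, 23]; [23, 7]] and Xᵀq = [206, 38]ᵀ gives XᵀX·[α, β]ᵀ = Xᵀq.
Eliminating β: 7·(row 1) − 23·(row 2) gives 472·α = 7·206 − 23·38 = 568, so α = 71/59.
Then β = (38 − 23·(71/59))/7 = 87/59.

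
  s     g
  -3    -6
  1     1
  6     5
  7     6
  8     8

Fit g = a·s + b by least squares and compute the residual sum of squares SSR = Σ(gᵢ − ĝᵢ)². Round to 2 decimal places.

Forming MᵀM = [[159, 19]; [19, 5]] and Mᵀg = [155, 14]ᵀ gives MᵀM·[a, b]ᵀ = Mᵀg.
Eliminating b: 5·(row 1) − 19·(row 2) gives 434·a = 5·155 − 19·14 = 509, so a = 509/434.
Then b = (14 − 19·(509/434))/5 = -719/434.
Residuals: -179/217, 46/31, -165/434, -120/217, 17/62; SSR = 1479/434.

SSR = 3.41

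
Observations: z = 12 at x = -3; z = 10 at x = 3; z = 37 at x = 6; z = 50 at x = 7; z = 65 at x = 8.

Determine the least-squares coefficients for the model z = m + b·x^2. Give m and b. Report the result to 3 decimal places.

Forming AᵀA = [[5, 167]; [167, 7955]] and Aᵀz = [174, 8140]ᵀ gives AᵀA·[m, b]ᵀ = Aᵀz.
Determinant 5·7955 − 167² = 11886.
m = (174·7955 − 167·8140)/11886 = 12395/5943; b = (5·8140 − 167·174)/11886 = 5821/5943.

m = 2.086, b = 0.979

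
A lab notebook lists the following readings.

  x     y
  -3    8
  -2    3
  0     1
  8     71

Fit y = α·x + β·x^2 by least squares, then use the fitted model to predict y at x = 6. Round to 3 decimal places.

ŷ = 40.699

The normal system AᵀA·[α, β]ᵀ = Aᵀy is [[77, 477]; [477, 4193]]·[α, β]ᵀ = [538, 4628]ᵀ.
det = 77·4193 − 477² = 95332.
α = (538·4193 − 477·4628)/95332 = 24139/47666; β = (77·4628 − 477·538)/95332 = 49865/47666.
At x = 6: ŷ = (24139/47666)·(6) + (49865/47666)·(36) = 969987/23833.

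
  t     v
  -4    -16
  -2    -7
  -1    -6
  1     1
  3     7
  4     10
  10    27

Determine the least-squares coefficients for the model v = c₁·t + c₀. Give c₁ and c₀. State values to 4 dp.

The normal system AᵀA·[c₁, c₀]ᵀ = Aᵀv is [[147, 11]; [11, 7]]·[c₁, c₀]ᵀ = [416, 16]ᵀ.
Eliminating c₀: 7·(row 1) − 11·(row 2) gives 908·c₁ = 7·416 − 11·16 = 2736, so c₁ = 684/227.
Then c₀ = (16 − 11·(684/227))/7 = -556/227.

c₁ = 3.0132, c₀ = -2.4493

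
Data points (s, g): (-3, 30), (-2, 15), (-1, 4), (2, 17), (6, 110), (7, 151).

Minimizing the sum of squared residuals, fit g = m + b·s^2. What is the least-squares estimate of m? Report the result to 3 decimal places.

Entries of MᵀM: Σ1 = 6, Σs^2 = 103, Σs^2·s^2 = 3811.
Moment sums: Σg = 327, Σs^2·g = 11761.
MᵀM·[m, b]ᵀ = Mᵀg becomes [[6, 103]; [103, 3811]]·[m, b]ᵀ = [327, 11761]ᵀ.
det = 6·3811 − 103² = 12257.
m = (327·3811 − 103·11761)/12257 = 338/119; b = (6·11761 − 103·327)/12257 = 36885/12257.

m = 2.840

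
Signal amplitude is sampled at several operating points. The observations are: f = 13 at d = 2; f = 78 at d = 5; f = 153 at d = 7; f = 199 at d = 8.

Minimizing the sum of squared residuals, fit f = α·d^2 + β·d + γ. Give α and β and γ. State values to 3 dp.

Entries of AᵀA: Σd^2·d^2 = 7138, Σd^2·d = 988, Σd^2 = 142, Σd·d = 142, Σd = 22, Σ1 = 4.
Right-hand side: Σd^2·f = 22235, Σd·f = 3079, Σf = 443.
AᵀA·[α, β, γ]ᵀ = Aᵀf becomes [[7138, 988, 142]; [988, 142, 22]; [142, 22, 4]]·[α, β, γ]ᵀ = [22235, 3079, 443]ᵀ.
Inverting the 3×3 Gram matrix, [α, β, γ]ᵀ = [409/132, 7/132, 61/132]ᵀ.

α = 3.098, β = 0.053, γ = 0.462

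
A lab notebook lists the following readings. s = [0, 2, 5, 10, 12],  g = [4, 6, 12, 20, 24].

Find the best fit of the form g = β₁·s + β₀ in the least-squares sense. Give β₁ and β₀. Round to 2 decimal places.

From the data, Σs·s = 273, Σs = 29, Σ1 = 5.
For Mᵀg: Σs·g = 560, Σg = 66.
det = 273·5 − 29² = 524.
β₁ = (560·5 − 29·66)/524 = 443/262; β₀ = (273·66 − 29·560)/524 = 889/262.

β₁ = 1.69, β₀ = 3.39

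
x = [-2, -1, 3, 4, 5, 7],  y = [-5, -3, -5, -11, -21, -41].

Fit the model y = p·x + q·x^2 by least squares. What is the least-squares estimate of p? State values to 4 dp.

p = 0.9682

The normal equations are: 104·p + 550·q = -438;  550·p + 3380·q = -2778.
(Σx·x = 104, Σx·x^2 = 550, Σx^2·x^2 = 3380, Σx·y = -438, Σx^2·y = -2778.)
det = 104·3380 − 550² = 49020.
p = ((-438)·3380 − 550·(-2778))/49020 = 791/817; q = (104·(-2778) − 550·(-438))/49020 = -4001/4085.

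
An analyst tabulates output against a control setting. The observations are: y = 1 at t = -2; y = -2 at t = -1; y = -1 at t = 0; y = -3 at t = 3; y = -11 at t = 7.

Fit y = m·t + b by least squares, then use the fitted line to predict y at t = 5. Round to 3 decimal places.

Normal-equation sums: Σt·t = 63, Σt = 7, Σ1 = 5.
Moment sums: Σt·y = -86, Σy = -16.
So XᵀX·[m, b]ᵀ = Xᵀy: [[63, 7]; [7, 5]]·[m, b]ᵀ = [-86, -16]ᵀ.
Δ = 63·5 − 7² = 266.
m = ((-86)·5 − 7·(-16))/266 = -159/133; b = (63·(-16) − 7·(-86))/266 = -29/19.
At t = 5: ŷ = (-159/133)·(5) + (-29/19)·(1) = -998/133.

ŷ = -7.504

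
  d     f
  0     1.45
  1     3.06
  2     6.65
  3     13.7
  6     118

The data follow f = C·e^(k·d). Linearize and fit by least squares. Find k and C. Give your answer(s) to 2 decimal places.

k = 0.73, C = 1.49

Let Y = ln f. Fitting Y = k·d + ln C by least squares:
Over the data: Σd = 12.0000, Σ(d)² = 50.0000, Σln f = 10.7727, Σd·ln f = 41.3839.
Normal system: [[50.0000, 12.0000]; [12.0000, 5]]·[k, ln C]ᵀ = [41.3839, 10.7727]ᵀ.
Slope k = (n·Σd·ln f − Σd·Σln f)/(n·Σ(d)² − (Σd)²) = (5·41.3839 − 12.0000·10.7727)/106.0000 = 0.73252; ln C = (Σln f − k·Σd)/n = 0.39648, so C = exp(0.39648) = 1.48658.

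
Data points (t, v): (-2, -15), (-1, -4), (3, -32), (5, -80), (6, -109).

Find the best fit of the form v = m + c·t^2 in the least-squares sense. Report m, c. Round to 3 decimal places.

Normal-equation sums: Σ1 = 5, Σt^2 = 75, Σt^2·t^2 = 2019.
And Σv = -240, Σt^2·v = -6276.
Eliminating c: 2019·(row 1) − 75·(row 2) gives 4470·m = 2019·(-240) − 75·(-6276) = -13860, so m = -462/149.
Then c = ((-6276) − 75·(-462/149))/2019 = -446/149.

m = -3.101, c = -2.993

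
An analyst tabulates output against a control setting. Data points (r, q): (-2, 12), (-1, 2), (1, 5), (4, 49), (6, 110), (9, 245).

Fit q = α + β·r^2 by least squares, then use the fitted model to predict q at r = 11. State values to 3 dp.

q̂ = 366.231

Sums needed: Σ1 = 6, Σr^2 = 139, Σr^2·r^2 = 8131.
Moment sums: Σq = 423, Σr^2·q = 24644.
MᵀM·[α, β]ᵀ = Mᵀq becomes [[6, 139]; [139, 8131]]·[α, β]ᵀ = [423, 24644]ᵀ.
Eliminating β: 8131·(row 1) − 139·(row 2) gives 29465·α = 8131·423 − 139·24644 = 13897, so α = 13897/29465.
Then β = (24644 − 139·(13897/29465))/8131 = 89067/29465.
At r = 11: q̂ = (13897/29465)·(1) + (89067/29465)·(121) = 10791004/29465.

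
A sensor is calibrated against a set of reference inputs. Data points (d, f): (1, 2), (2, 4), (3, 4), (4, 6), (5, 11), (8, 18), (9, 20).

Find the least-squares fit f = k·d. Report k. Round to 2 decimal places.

Forming XᵀX = [[200]] and Xᵀf = [425]ᵀ gives XᵀX·[k]ᵀ = Xᵀf.
k = 425/200 = 2.125.

k = 2.13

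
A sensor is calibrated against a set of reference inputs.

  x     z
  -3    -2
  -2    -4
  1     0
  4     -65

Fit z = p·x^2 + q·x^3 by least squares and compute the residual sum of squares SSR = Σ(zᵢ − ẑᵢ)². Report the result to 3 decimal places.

Sums needed: Σx^2·x^2 = 354, Σx^2·x^3 = 750, Σx^3·x^3 = 4890.
For Mᵀz: Σx^2·z = -1074, Σx^3·z = -4074.
So MᵀM·[p, q]ᵀ = Mᵀz: [[354, 750]; [750, 4890]]·[p, q]ᵀ = [-1074, -4074]ᵀ.
Eliminating q: 4890·(row 1) − 750·(row 2) gives 1168560·p = 4890·(-1074) − 750·(-4074) = -2196360, so p = -6101/3246.
Then q = ((-4074) − 750·(-6101/3246))/4890 = -8843/16230.
Residuals: 554/2705, -2274/2705, 6558/2705, -153/2705; SSR = 17933/2705.

SSR = 6.630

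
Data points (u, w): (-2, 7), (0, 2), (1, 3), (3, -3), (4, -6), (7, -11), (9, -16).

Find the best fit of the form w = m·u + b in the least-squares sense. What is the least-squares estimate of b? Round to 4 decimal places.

Normal-equation sums: Σu·u = 160, Σu = 22, Σ1 = 7.
Right-hand side: Σu·w = -265, Σw = -24.
Normal equations: [[160, 22]; [22, 7]]·[m, b]ᵀ = [-265, -24]ᵀ.
Δ = 160·7 − 22² = 636.
m = ((-265)·7 − 22·(-24))/636 = -1327/636; b = (160·(-24) − 22·(-265))/636 = 995/318.

b = 3.1289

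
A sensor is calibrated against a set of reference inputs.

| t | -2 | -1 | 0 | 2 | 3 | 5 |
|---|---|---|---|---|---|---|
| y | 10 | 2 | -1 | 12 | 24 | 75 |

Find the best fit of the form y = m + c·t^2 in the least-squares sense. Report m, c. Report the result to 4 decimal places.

Compute the Gram sums: Σ1 = 6, Σt^2 = 43, Σt^2·t^2 = 739.
Moment sums: Σy = 122, Σt^2·y = 2181.
So AᵀA·[m, c]ᵀ = Aᵀy: [[6, 43]; [43, 739]]·[m, c]ᵀ = [122, 2181]ᵀ.
Determinant 6·739 − 43² = 2585.
m = (122·739 − 43·2181)/2585 = -725/517; c = (6·2181 − 43·122)/2585 = 1568/517.

m = -1.4023, c = 3.0329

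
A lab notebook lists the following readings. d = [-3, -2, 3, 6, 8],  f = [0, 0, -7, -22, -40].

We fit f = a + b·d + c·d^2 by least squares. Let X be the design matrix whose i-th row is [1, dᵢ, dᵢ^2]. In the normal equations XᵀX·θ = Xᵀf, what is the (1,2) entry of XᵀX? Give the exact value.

12

Row 1 ↔ basis 1, column 2 ↔ basis d, so (XᵀX)_{1,2} = Σᵢ d = (1)·(-3) + (1)·(-2) + (1)·(3) + (1)·(6) + (1)·(8) = 12.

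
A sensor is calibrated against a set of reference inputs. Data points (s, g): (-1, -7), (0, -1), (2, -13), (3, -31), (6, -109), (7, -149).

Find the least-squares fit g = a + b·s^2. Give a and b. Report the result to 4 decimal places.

Forming MᵀM = [[6, 99]; [99, 3795]] and Mᵀg = [-310, -11563]ᵀ gives MᵀM·[a, b]ᵀ = Mᵀg.
Δ = 6·3795 − 99² = 12969.
a = ((-310)·3795 − 99·(-11563))/12969 = -961/393; b = (6·(-11563) − 99·(-310))/12969 = -12896/4323.

a = -2.4453, b = -2.9831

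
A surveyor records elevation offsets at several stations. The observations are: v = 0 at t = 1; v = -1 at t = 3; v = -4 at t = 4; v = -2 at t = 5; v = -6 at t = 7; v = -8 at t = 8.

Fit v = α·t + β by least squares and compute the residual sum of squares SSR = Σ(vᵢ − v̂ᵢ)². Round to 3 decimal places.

Sums needed: Σt·t = 164, Σt = 28, Σ1 = 6.
Moment sums: Σt·v = -135, Σv = -21.
Δ = 164·6 − 28² = 200.
α = ((-135)·6 − 28·(-21))/200 = -111/100; β = (164·(-21) − 28·(-135))/200 = 42/25.
Residuals: -57/100, 13/20, -31/25, 187/100, 9/100, -4/5; SSR = 643/100.

SSR = 6.430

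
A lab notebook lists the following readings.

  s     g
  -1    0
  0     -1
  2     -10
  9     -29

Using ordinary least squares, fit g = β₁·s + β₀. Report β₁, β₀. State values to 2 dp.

β₁ = -2.97, β₀ = -2.58

Compute the Gram sums: Σs·s = 86, Σs = 10, Σ1 = 4.
Moment sums: Σs·g = -281, Σg = -40.
Eliminating β₀: 4·(row 1) − 10·(row 2) gives 244·β₁ = 4·(-281) − 10·(-40) = -724, so β₁ = -181/61.
Then β₀ = ((-40) − 10·(-181/61))/4 = -315/122.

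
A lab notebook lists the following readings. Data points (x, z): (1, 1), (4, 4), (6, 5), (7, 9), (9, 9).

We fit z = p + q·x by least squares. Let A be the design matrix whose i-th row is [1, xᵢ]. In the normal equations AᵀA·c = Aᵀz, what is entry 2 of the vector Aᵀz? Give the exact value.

191

Entry 2 ↔ basis x, so (Aᵀz)_{2} = Σᵢ (x)·zᵢ = (1)·(1) + (4)·(4) + (6)·(5) + (7)·(9) + (9)·(9) = 191.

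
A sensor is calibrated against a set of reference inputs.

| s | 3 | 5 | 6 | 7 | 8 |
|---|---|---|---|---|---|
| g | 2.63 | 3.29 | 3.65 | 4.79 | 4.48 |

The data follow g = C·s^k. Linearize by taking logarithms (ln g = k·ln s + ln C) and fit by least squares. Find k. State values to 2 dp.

Let Y = ln g. Fitting Y = k·ln s + ln C by least squares:
Σln s = 8.5252, Σ(ln s)² = 15.1183, Σln g = 6.5188, Σln s·ln g = 11.4655.
Equations: 15.1183·k + 8.5252·ln C = 11.4655;  8.5252·k + 5·ln C = 6.5188.
Solving (det = 2.9130): k = 0.60223, ln C = 0.27693.

k = 0.60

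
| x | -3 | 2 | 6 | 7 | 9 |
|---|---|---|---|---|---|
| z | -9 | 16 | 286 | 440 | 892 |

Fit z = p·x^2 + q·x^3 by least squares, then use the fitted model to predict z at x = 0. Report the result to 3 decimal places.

ẑ = 0.000

With design matrix M, MᵀM = [[10355, 83421]; [83421, 696539]] and Mᵀz = [104091, 863335]ᵀ.
Δ = 10355·696539 − 83421² = 253598104.
p = (104091·696539 − 83421·863335)/253598104 = 7793097/4090292; q = (10355·863335 − 83421·104091)/253598104 = 128229307/126799052.
At x = 0: ẑ = (7793097/4090292)·(0) + (128229307/126799052)·(0) = 0.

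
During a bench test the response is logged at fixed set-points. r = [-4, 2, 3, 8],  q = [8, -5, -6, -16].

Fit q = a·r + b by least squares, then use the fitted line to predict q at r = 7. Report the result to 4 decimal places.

q̂ = -14.2337

Normal-equation sums: Σr·r = 93, Σr = 9, Σ1 = 4.
Right-hand side: Σr·q = -188, Σq = -19.
Normal equations: [[93, 9]; [9, 4]]·[a, b]ᵀ = [-188, -19]ᵀ.
det = 93·4 − 9² = 291.
a = ((-188)·4 − 9·(-19))/291 = -581/291; b = (93·(-19) − 9·(-188))/291 = -25/97.
At r = 7: q̂ = (-581/291)·(7) + (-25/97)·(1) = -4142/291.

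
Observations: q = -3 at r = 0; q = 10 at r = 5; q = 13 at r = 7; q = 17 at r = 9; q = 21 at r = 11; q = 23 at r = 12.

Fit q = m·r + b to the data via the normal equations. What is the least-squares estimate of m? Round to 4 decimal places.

m = 2.1267

The normal system XᵀX·[m, b]ᵀ = Xᵀq is [[420, 44]; [44, 6]]·[m, b]ᵀ = [801, 81]ᵀ.
Δ = 420·6 − 44² = 584.
m = (801·6 − 44·81)/584 = 621/292; b = (420·81 − 44·801)/584 = -153/73.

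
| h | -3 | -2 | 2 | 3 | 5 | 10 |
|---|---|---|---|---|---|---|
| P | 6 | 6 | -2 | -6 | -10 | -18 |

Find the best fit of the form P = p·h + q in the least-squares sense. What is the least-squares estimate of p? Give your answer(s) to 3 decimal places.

p = -1.956

From the data, Σh·h = 151, Σh = 15, Σ1 = 6.
For MᵀP: Σh·P = -282, ΣP = -24.
MᵀM·[p, q]ᵀ = MᵀP becomes [[151, 15]; [15, 6]]·[p, q]ᵀ = [-282, -24]ᵀ.
Eliminating q: 6·(row 1) − 15·(row 2) gives 681·p = 6·(-282) − 15·(-24) = -1332, so p = -444/227.
Then q = ((-24) − 15·(-444/227))/6 = 202/227.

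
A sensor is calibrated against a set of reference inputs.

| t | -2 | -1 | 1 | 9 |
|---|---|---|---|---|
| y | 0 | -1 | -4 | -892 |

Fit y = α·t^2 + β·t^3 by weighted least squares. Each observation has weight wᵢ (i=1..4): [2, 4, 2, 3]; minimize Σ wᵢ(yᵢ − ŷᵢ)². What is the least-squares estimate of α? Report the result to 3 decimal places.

α = -2.035

Sums needed: Σwᵢ·t^2·t^2 = 19721, Σwᵢ·t^2·t^3 = 177081, Σwᵢ·t^3·t^3 = 1594457.
And Σwᵢ·t^2·y = -216768, Σwᵢ·t^3·y = -1950808.
MᵀWM·[α, β]ᵀ = MᵀWy becomes [[19721, 177081]; [177081, 1594457]]·[α, β]ᵀ = [-216768, -1950808]ᵀ.
Determinant 19721·1594457 − 177081² = 86605936.
α = ((-216768)·1594457 − 177081·(-1950808))/86605936 = -22027941/10825742; β = (19721·(-1950808) − 177081·(-216768))/86605936 = -10798795/10825742.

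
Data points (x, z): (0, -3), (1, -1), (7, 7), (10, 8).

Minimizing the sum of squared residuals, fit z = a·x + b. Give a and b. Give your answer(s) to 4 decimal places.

The normal equations are: 150·a + 18·b = 128;  18·a + 4·b = 11.
Determinant 150·4 − 18² = 276.
a = (128·4 − 18·11)/276 = 157/138; b = (150·11 − 18·128)/276 = -109/46.

a = 1.1377, b = -2.3696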